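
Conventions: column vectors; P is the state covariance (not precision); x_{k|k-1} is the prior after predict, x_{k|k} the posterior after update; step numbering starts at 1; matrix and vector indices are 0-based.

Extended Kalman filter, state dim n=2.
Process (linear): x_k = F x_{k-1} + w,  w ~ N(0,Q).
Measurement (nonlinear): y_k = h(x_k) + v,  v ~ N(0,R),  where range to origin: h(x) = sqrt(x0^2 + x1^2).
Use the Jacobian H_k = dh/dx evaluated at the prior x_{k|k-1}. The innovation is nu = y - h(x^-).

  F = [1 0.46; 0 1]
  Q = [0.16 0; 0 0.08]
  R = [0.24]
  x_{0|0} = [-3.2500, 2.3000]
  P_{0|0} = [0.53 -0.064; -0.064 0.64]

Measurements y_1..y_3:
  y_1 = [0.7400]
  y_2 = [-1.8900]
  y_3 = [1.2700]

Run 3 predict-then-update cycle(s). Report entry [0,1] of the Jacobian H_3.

step 1: x^-=[-2.1920, 2.3000]  P^-=[0.7665 0.2304; 0.2304 0.7200]  H_jac=[-0.6899 0.7239]  S=[0.7520]  K=[-0.4814; 0.4817]  nu=[-2.4372]  x^+=[-1.0186, 1.1260]  P^+=[0.5922 0.4048; 0.4048 0.5455]
step 2: x^-=[-0.5007, 1.1260]  P^-=[1.2401 0.6557; 0.6557 0.6255]  H_jac=[-0.4063 0.9137]  S=[0.4801]  K=[0.1986; 0.6356]  nu=[-3.1223]  x^+=[-1.1207, -0.8585]  P^+=[1.2211 0.5951; 0.5951 0.4316]
step 3: x^-=[-1.5156, -0.8585]  P^-=[2.0200 0.7937; 0.7937 0.5116]  H_jac=[-0.8701 -0.4929]  S=[2.5743]  K=[-0.8347; -0.3662]  nu=[-0.4719]  x^+=[-1.1217, -0.6857]  P^+=[0.2264 0.0068; 0.0068 0.1664]

H_jac[0,1] = -0.4929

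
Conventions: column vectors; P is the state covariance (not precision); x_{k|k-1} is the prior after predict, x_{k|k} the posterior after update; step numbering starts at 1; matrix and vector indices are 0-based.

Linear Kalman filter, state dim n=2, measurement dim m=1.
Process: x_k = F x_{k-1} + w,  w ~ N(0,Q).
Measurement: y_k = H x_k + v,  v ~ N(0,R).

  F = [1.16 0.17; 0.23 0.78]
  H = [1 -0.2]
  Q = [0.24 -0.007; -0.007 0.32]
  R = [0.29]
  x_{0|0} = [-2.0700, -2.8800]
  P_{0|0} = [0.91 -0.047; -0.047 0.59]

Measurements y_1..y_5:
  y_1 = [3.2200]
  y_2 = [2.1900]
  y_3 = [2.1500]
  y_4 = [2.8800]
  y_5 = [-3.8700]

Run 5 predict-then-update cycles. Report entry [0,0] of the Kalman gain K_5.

step 1: x^-=[-2.8908, -2.7225]  P^-=[1.4630 0.2697; 0.2697 0.7102]  S=[1.6736]  K=[0.8420; 0.0763]  nu=[5.5663]  x^+=[1.7958, -2.2981]  P^+=[0.2766 0.1622; 0.1622 0.7005]
step 2: x^-=[1.6925, -1.3794]  P^-=[0.6964 0.3128; 0.3128 0.8190]  S=[0.8941]  K=[0.7090; 0.1666]  nu=[0.2216]  x^+=[1.8496, -1.3425]  P^+=[0.2470 0.2072; 0.2072 0.7942]
step 3: x^-=[1.9173, -0.6217]  P^-=[0.6771 0.3598; 0.3598 0.8906]  S=[0.8588]  K=[0.7046; 0.2115]  nu=[0.1083]  x^+=[1.9937, -0.5988]  P^+=[0.2507 0.2318; 0.2318 0.8522]
step 4: x^-=[2.2108, -0.0086]  P^-=[0.6934 0.3917; 0.3917 0.9349]  S=[0.8641]  K=[0.7118; 0.2369]  nu=[0.6675]  x^+=[2.6859, 0.1495]  P^+=[0.2556 0.2460; 0.2460 0.8864]
step 5: x^-=[3.1411, 0.7344]  P^-=[0.7066 0.4109; 0.4109 0.9611]  S=[0.8707]  K=[0.7172; 0.2512]  nu=[-6.8642]  x^+=[-1.7816, -0.9898]  P^+=[0.2588 0.2541; 0.2541 0.9061]

K[0,0] = 0.7172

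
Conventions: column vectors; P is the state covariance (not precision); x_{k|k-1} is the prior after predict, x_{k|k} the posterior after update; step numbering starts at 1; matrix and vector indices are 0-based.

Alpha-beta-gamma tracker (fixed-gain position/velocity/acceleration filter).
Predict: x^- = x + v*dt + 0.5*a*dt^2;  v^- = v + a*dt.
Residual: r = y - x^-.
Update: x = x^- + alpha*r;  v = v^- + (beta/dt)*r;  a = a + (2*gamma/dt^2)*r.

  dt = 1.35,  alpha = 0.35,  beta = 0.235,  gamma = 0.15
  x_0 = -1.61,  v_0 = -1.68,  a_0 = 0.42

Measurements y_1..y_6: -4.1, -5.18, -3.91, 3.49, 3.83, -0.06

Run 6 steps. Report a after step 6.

step 1: x_pred=-3.4953  r=-0.6047  x^+=-3.7069  v^+=-1.2183  a^+=0.3205
step 2: x_pred=-5.0596  r=-0.1204  x^+=-5.1017  v^+=-0.8066  a^+=0.3006
step 3: x_pred=-5.9167  r=2.0067  x^+=-5.2144  v^+=-0.0514  a^+=0.6310
step 4: x_pred=-4.7088  r=8.1988  x^+=-1.8393  v^+=2.2276  a^+=1.9806
step 5: x_pred=2.9727  r=0.8573  x^+=3.2728  v^+=5.0505  a^+=2.1217
step 6: x_pred=12.0244  r=-12.0844  x^+=7.7948  v^+=5.8112  a^+=0.1325

a_post = 0.1325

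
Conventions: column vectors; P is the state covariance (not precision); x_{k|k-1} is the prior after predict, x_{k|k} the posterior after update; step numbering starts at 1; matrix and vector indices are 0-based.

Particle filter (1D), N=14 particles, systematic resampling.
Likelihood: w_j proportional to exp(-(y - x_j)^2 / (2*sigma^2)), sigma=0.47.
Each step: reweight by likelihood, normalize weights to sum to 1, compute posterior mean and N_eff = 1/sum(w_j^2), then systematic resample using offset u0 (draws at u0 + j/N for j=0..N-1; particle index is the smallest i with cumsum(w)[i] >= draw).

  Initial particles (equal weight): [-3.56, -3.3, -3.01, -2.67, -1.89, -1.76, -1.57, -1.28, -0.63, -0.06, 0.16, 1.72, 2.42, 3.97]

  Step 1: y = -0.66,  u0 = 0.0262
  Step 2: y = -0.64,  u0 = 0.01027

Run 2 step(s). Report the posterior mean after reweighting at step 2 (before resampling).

step 1: w=[0.0000, 0.0000, 0.0000, 0.0000, 0.0140, 0.0278, 0.0659, 0.1799, 0.4286, 0.1901, 0.0937, 0.0000, 0.0000, 0.0000]  mean=-0.6755  Neff=3.7557  idx=[5, 6, 7, 7, 8, 8, 8, 8, 8, 8, 9, 9, 9, 10]
step 2: w=[0.0068, 0.0164, 0.0459, 0.0459, 0.1159, 0.1159, 0.1159, 0.1159, 0.1159, 0.1159, 0.0541, 0.0541, 0.0541, 0.0272]  mean=-0.5986  Neff=10.5634  idx=[1, 3, 4, 4, 5, 6, 6, 7, 8, 8, 9, 9, 11, 12]

post_mean = -0.5986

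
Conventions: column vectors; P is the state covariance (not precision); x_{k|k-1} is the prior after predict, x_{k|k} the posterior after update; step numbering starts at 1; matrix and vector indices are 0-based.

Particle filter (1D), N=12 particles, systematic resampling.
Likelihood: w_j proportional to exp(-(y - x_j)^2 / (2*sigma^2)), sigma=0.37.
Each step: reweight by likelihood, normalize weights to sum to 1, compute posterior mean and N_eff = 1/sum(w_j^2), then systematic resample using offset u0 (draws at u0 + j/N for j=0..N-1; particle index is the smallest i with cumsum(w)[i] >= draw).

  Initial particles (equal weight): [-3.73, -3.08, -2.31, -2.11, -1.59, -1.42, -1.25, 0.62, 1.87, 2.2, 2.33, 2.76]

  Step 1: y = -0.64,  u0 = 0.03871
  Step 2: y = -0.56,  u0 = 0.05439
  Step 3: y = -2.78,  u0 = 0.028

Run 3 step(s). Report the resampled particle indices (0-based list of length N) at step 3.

resampled_idx = [0, 0, 0, 0, 1, 2, 3, 5, 6, 8, 9, 11]

step 1: w=[0.0000, 0.0000, 0.0001, 0.0009, 0.0912, 0.2671, 0.6332, 0.0075, 0.0000, 0.0000, 0.0000, 0.0000]  mean=-1.3133  Neff=2.0807  idx=[4, 5, 5, 5, 6, 6, 6, 6, 6, 6, 6, 6]
step 2: w=[0.0128, 0.0412, 0.0412, 0.0412, 0.1079, 0.1079, 0.1079, 0.1079, 0.1079, 0.1079, 0.1079, 0.1079]  mean=-1.2754  Neff=10.1546  idx=[2, 4, 4, 5, 6, 7, 7, 8, 9, 10, 10, 11]
step 3: w=[0.3535, 0.0588, 0.0588, 0.0588, 0.0588, 0.0588, 0.0588, 0.0588, 0.0588, 0.0588, 0.0588, 0.0588]  mean=-1.3101  Neff=6.1357  idx=[0, 0, 0, 0, 1, 2, 3, 5, 6, 8, 9, 11]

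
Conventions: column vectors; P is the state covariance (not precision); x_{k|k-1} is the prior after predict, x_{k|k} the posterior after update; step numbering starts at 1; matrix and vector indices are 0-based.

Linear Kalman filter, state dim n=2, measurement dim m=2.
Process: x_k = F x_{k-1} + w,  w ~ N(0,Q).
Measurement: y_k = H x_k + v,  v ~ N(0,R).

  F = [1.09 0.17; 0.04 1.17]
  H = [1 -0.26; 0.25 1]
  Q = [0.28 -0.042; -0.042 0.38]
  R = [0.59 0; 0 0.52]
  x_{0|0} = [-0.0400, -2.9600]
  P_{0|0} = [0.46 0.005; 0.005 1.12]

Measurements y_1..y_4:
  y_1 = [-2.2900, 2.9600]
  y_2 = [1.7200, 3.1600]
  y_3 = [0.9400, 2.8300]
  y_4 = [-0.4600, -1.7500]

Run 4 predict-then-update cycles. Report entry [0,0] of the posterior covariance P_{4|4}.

P_post[0,0] = 0.2968

step 1: x^-=[-0.5468, -3.4648]  P^-=[0.8607 0.2072; 0.2072 1.9144]  S=[1.4724 -0.0888; -0.0888 2.5918]  K=[0.5590 0.1821; -0.1519 0.7534]  nu=[-2.6440, 6.5615]  x^+=[-0.8297, 1.8803]  P^+=[0.3328 0.0115; 0.0115 0.3889]
step 2: x^-=[-0.5847, 2.1668]  P^-=[0.6909 0.0646; 0.0646 0.9140]  S=[1.3091 -0.0045; -0.0045 1.5095]  K=[0.5155 0.1588; -0.1301 0.6158]  nu=[2.8681, 1.1394]  x^+=[1.0746, 2.4954]  P^+=[0.3057 0.0061; 0.0061 0.3187]
step 3: x^-=[1.5956, 2.9626]  P^-=[0.6547 0.0426; 0.0426 0.8173]  S=[1.2778 -0.0090; -0.0090 1.3995]  K=[0.5048 0.1506; -0.1288 0.5908]  nu=[0.1147, -0.5315]  x^+=[1.5734, 2.6338]  P^+=[0.2988 0.0036; 0.0036 0.3063]
step 4: x^-=[2.1628, 3.1445]  P^-=[0.6452 0.0366; 0.0366 0.8001]  S=[1.2702 -0.0125; -0.0125 1.3787]  K=[0.5019 0.1481; -0.1292 0.5858]  nu=[-1.8052, -5.4352]  x^+=[0.4519, 0.1939]  P^+=[0.2968 0.0028; 0.0028 0.3039]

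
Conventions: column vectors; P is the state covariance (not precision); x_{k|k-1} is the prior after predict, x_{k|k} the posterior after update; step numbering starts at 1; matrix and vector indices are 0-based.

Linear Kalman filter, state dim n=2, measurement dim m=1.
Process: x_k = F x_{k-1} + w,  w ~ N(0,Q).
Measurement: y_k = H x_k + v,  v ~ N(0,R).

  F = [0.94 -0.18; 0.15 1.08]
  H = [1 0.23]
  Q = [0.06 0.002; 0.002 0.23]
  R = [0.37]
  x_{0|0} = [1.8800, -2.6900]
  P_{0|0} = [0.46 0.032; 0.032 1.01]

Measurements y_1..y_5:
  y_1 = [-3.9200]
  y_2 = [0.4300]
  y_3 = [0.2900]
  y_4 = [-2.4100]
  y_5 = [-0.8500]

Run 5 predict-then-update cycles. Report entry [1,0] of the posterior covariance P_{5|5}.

step 1: x^-=[2.2514, -2.6232]  P^-=[0.4884 -0.0979; -0.0979 1.4288]  S=[0.8889]  K=[0.5241; 0.2596]  nu=[-5.5681]  x^+=[-0.6666, -4.0686]  P^+=[0.2442 -0.2188; -0.2188 1.3689]
step 2: x^-=[0.1058, -4.4941]  P^-=[0.3942 -0.4459; -0.4459 1.7613]  S=[0.6523]  K=[0.4471; -0.0625]  nu=[1.3579]  x^+=[0.7129, -4.5790]  P^+=[0.2638 -0.4276; -0.4276 1.7587]
step 3: x^-=[1.4944, -4.8384]  P^-=[0.4948 -0.7253; -0.7253 2.1487]  S=[0.6448]  K=[0.5086; -0.3584]  nu=[-0.0915]  x^+=[1.4478, -4.8056]  P^+=[0.3280 -0.6078; -0.6078 2.0659]
step 4: x^-=[2.2260, -4.9729]  P^-=[0.6224 -0.9540; -0.9540 2.4502]  S=[0.6832]  K=[0.5899; -0.5715]  nu=[-3.4922]  x^+=[0.1660, -2.9772]  P^+=[0.3847 -0.7237; -0.7237 2.2270]
step 5: x^-=[0.6920, -3.1905]  P^-=[0.7170 -1.0918; -1.0918 2.6018]  S=[0.7224]  K=[0.6449; -0.6830]  nu=[-0.8082]  x^+=[0.1708, -2.6385]  P^+=[0.4165 -0.7736; -0.7736 2.2648]

P_post[1,0] = -0.7736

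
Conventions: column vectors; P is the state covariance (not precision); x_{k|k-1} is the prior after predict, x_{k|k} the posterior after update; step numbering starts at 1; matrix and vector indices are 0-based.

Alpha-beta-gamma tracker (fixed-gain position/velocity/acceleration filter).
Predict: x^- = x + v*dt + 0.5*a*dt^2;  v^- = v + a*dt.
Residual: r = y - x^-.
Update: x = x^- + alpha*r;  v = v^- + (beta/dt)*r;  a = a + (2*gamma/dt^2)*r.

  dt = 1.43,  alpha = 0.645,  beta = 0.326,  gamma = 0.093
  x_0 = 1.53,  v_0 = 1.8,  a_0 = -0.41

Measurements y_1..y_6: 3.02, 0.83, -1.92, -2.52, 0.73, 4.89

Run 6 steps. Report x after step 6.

step 1: x_pred=3.6848  r=-0.6648  x^+=3.2560  v^+=1.0621  a^+=-0.4705
step 2: x_pred=4.2938  r=-3.4638  x^+=2.0597  v^+=-0.4003  a^+=-0.7855
step 3: x_pred=0.6841  r=-2.6041  x^+=-0.9955  v^+=-2.1173  a^+=-1.0224
step 4: x_pred=-5.0686  r=2.5486  x^+=-3.4247  v^+=-2.9983  a^+=-0.7906
step 5: x_pred=-8.5206  r=9.2506  x^+=-2.5540  v^+=-2.0199  a^+=0.0508
step 6: x_pred=-5.3905  r=10.2805  x^+=1.2404  v^+=0.3964  a^+=0.9859

x_post = 1.2404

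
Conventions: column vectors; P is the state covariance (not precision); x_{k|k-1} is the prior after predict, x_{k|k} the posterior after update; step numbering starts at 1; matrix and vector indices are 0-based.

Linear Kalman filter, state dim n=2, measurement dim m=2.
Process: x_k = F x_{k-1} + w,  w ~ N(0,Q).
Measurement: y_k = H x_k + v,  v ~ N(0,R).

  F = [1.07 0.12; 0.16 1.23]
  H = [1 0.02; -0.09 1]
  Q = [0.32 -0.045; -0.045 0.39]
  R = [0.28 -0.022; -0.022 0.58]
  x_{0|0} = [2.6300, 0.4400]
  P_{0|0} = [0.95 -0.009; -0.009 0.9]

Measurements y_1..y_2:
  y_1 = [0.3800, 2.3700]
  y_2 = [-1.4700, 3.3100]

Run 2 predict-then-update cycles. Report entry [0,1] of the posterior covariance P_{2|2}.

step 1: x^-=[2.8669, 0.9620]  P^-=[1.4183 0.2385; 0.2385 1.7724]  S=[1.7086 0.1238; 0.1238 2.3210]  K=[0.8327 0.0033; 0.1060 0.7487]  nu=[-2.5061, 1.6660]  x^+=[0.7856, 1.9436]  P^+=[0.2330 0.0046; 0.0046 0.4323]
step 2: x^-=[1.0739, 2.5164]  P^-=[0.5941 0.0648; 0.0648 1.0519]  S=[0.8772 0.0103; 0.0103 1.6250]  K=[0.6788 0.0027; 0.0903 0.6431]  nu=[-2.5942, 0.8903]  x^+=[-0.6847, 2.8546]  P^+=[0.1899 0.0037; 0.0037 0.3714]

P_post[0,1] = 0.0037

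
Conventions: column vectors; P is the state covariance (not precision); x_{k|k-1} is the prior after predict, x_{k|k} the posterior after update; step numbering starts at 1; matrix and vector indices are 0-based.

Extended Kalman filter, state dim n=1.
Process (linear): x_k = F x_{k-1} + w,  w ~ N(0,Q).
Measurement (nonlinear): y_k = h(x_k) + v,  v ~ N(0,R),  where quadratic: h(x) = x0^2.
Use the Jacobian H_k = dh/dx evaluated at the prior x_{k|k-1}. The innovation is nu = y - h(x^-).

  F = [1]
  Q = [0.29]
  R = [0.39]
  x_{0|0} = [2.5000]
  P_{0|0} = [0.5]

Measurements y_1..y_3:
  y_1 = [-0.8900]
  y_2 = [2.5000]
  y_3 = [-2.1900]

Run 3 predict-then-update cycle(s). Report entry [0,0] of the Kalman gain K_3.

K[0,0] = 0.2873

step 1: x^-=[2.5000]  P^-=[0.7900]  H_jac=[5.0000]  S=[20.1400]  K=[0.1961]  nu=[-7.1400]  x^+=[1.0997]  P^+=[0.0153]
step 2: x^-=[1.0997]  P^-=[0.3053]  H_jac=[2.1993]  S=[1.8667]  K=[0.3597]  nu=[1.2908]  x^+=[1.5639]  P^+=[0.0638]
step 3: x^-=[1.5639]  P^-=[0.3538]  H_jac=[3.1279]  S=[3.8513]  K=[0.2873]  nu=[-4.6359]  x^+=[0.2319]  P^+=[0.0358]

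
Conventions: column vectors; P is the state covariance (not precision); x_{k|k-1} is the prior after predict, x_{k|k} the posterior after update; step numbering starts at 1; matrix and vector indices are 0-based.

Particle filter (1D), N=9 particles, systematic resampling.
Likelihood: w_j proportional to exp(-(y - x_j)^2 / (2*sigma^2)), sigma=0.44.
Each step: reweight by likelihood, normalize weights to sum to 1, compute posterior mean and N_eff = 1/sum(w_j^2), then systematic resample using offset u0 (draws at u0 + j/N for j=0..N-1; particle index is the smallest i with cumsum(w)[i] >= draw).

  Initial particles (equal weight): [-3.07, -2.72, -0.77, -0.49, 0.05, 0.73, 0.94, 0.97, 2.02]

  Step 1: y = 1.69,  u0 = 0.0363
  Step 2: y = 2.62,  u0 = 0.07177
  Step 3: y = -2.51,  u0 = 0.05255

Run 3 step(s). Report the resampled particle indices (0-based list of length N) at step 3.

resampled_idx = [0, 1, 2, 3, 4, 5, 6, 7, 8]

step 1: w=[0.0000, 0.0000, 0.0000, 0.0000, 0.0007, 0.0688, 0.1740, 0.1950, 0.5615]  mean=1.5371  Neff=2.5755  idx=[5, 6, 7, 7, 8, 8, 8, 8, 8]
step 2: w=[0.0000, 0.0003, 0.0004, 0.0004, 0.1997, 0.1997, 0.1997, 0.1997, 0.1997]  mean=2.0186  Neff=5.0129  idx=[4, 4, 5, 6, 6, 7, 7, 8, 8]
step 3: w=[0.1111, 0.1111, 0.1111, 0.1111, 0.1111, 0.1111, 0.1111, 0.1111, 0.1111]  mean=2.0200  Neff=9.0000  idx=[0, 1, 2, 3, 4, 5, 6, 7, 8]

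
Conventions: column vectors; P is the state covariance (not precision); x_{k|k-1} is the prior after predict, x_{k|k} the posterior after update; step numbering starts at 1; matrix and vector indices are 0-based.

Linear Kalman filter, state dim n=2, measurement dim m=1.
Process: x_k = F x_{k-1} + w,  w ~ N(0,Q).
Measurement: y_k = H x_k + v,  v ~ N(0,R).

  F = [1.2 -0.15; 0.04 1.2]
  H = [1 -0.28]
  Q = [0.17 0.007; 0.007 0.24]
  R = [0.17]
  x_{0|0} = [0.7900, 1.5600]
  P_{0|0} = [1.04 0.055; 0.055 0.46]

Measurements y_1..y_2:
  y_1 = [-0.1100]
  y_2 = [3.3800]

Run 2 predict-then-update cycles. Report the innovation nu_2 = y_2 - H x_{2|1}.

innov = [3.7756]

step 1: x^-=[0.7140, 1.9036]  P^-=[1.6581 0.0530; 0.0530 0.9093]  S=[1.8698]  K=[0.8789; -0.1078]  nu=[-0.2910]  x^+=[0.4583, 1.9350]  P^+=[0.2139 0.2302; 0.2302 0.8876]
step 2: x^-=[0.2597, 2.3403]  P^-=[0.4151 0.1876; 0.1876 1.5406]  S=[0.6008]  K=[0.6034; -0.4057]  nu=[3.7756]  x^+=[2.5380, 0.8084]  P^+=[0.1963 0.3347; 0.3347 1.4417]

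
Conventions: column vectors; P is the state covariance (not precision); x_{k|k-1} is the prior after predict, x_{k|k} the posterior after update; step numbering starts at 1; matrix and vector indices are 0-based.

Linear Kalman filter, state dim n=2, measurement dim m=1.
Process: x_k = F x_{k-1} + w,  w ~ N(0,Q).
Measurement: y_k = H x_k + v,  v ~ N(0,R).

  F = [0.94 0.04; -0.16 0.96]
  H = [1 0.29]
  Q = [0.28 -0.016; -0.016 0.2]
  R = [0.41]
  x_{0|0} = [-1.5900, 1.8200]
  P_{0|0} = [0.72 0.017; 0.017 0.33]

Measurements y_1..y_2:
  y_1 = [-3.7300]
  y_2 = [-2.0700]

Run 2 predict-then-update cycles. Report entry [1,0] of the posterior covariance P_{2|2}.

P_post[1,0] = -0.1882

step 1: x^-=[-1.4218, 2.0016]  P^-=[0.9180 -0.0964; -0.0964 0.5173]  S=[1.3156]  K=[0.6765; 0.0408]  nu=[-2.8887]  x^+=[-3.3761, 1.8838]  P^+=[0.3159 -0.1327; -0.1327 0.5152]
step 2: x^-=[-3.0982, 2.3486]  P^-=[0.5499 -0.1626; -0.1626 0.7236]  S=[0.9265]  K=[0.5427; 0.0510]  nu=[0.3471]  x^+=[-2.9098, 2.3663]  P^+=[0.2771 -0.1882; -0.1882 0.7212]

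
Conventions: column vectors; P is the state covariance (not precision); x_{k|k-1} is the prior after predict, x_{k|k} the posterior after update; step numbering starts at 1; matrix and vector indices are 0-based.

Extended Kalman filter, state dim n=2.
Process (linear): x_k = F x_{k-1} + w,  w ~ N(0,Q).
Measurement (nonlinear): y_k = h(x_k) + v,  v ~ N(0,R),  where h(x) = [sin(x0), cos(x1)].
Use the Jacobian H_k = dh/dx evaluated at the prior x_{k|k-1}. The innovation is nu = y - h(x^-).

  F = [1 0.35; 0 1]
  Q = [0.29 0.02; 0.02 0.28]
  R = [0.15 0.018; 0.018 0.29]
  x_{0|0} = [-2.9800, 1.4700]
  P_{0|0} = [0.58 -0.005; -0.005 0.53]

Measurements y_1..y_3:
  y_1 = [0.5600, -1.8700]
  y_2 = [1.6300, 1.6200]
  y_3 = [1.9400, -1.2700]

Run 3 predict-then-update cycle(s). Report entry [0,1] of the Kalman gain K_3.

K[0,1] = -0.0554

step 1: x^-=[-2.4655, 1.4700]  P^-=[0.9314 0.2005; 0.2005 0.8100]  H_jac=[-0.7800 0.0000; 0.0000 -0.9949]  S=[0.7167 0.1736; 0.1736 1.0918]  K=[-1.0083 -0.0224; -0.0410 -0.7316]  nu=[1.1857, -1.9706]  x^+=[-3.6169, 2.8631]  P^+=[0.1944 0.0248; 0.0248 0.2140]
step 2: x^-=[-2.6149, 2.8631]  P^-=[0.5280 0.1197; 0.1197 0.4940]  H_jac=[-0.8645 0.0000; 0.0000 -0.2749]  S=[0.5445 0.0464; 0.0464 0.3273]  K=[-0.8397 0.0186; -0.1565 -0.3927]  nu=[2.1327, 2.5815]  x^+=[-4.3577, 1.5157]  P^+=[0.1453 0.0353; 0.0353 0.4245]
step 3: x^-=[-3.8272, 1.5157]  P^-=[0.5121 0.2039; 0.2039 0.7045]  H_jac=[-0.7741 0.0000; 0.0000 -0.9985]  S=[0.4568 0.1756; 0.1756 0.9923]  K=[-0.8464 -0.0554; -0.0784 -0.6950]  nu=[1.3069, -1.3250]  x^+=[-4.8599, 2.3342]  P^+=[0.1653 0.0313; 0.0313 0.2033]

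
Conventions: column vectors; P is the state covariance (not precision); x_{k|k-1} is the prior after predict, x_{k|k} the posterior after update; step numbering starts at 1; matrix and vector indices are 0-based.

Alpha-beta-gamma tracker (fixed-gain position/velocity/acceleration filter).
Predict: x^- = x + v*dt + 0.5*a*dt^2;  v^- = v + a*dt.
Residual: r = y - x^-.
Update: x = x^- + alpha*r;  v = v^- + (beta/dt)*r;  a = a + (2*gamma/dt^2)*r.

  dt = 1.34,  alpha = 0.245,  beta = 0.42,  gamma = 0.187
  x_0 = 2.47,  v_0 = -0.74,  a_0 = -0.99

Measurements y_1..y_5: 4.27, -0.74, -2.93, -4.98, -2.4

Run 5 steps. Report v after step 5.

v_post = -0.7647

step 1: x_pred=0.5896  r=3.6804  x^+=1.4913  v^+=-0.9130  a^+=-0.2234
step 2: x_pred=0.0672  r=-0.8072  x^+=-0.1305  v^+=-1.4654  a^+=-0.3916
step 3: x_pred=-2.4457  r=-0.4843  x^+=-2.5644  v^+=-2.1419  a^+=-0.4924
step 4: x_pred=-5.8766  r=0.8966  x^+=-5.6569  v^+=-2.5207  a^+=-0.3057
step 5: x_pred=-9.3091  r=6.9091  x^+=-7.6164  v^+=-0.7647  a^+=1.1334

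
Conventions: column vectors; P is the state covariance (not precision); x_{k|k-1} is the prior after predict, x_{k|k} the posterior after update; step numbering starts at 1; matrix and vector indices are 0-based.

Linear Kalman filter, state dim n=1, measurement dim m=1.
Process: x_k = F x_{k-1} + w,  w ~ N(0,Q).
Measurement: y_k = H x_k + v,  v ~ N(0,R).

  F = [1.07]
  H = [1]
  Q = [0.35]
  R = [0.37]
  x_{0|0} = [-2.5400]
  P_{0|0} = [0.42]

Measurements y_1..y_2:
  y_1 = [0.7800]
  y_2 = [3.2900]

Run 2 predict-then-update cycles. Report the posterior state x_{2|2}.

x_post = [1.9721]

step 1: x^-=[-2.7178]  P^-=[0.8309]  S=[1.2009]  K=[0.6919]  nu=[3.4978]  x^+=[-0.2977]  P^+=[0.2560]
step 2: x^-=[-0.3186]  P^-=[0.6431]  S=[1.0131]  K=[0.6348]  nu=[3.6086]  x^+=[1.9721]  P^+=[0.2349]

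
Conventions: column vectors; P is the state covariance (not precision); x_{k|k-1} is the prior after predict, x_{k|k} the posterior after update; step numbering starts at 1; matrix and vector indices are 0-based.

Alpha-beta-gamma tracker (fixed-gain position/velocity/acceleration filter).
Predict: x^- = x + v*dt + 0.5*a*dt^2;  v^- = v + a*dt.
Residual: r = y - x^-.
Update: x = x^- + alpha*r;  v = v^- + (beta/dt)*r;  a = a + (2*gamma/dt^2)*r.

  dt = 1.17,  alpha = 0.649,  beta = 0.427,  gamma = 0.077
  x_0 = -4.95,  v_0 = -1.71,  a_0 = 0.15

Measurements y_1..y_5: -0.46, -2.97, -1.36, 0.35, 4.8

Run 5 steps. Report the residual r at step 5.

step 1: x_pred=-6.8480  r=6.3880  x^+=-2.7022  v^+=0.7969  a^+=0.8686
step 2: x_pred=-1.1753  r=-1.7947  x^+=-2.3401  v^+=1.1582  a^+=0.6667
step 3: x_pred=-0.5286  r=-0.8314  x^+=-1.0682  v^+=1.6349  a^+=0.5732
step 4: x_pred=1.2370  r=-0.8870  x^+=0.6613  v^+=1.9818  a^+=0.4734
step 5: x_pred=3.3041  r=1.4959  x^+=4.2749  v^+=3.0817  a^+=0.6417

resid = 1.4959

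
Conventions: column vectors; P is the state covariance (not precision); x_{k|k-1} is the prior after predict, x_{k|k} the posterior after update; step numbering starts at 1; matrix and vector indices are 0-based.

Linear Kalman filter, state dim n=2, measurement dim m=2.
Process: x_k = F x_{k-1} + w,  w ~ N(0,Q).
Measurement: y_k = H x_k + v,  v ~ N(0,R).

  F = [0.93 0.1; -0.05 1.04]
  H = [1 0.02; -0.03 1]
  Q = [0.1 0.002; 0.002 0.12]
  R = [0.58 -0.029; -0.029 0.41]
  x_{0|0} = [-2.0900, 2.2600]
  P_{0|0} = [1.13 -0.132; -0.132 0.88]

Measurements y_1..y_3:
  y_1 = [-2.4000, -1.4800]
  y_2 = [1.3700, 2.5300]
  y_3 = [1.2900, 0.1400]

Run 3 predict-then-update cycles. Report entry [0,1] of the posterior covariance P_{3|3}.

step 1: x^-=[-1.7177, 2.4549]  P^-=[1.0616 -0.0860; -0.0860 1.0884]  S=[1.6386 -0.1251; -0.1251 1.5045]  K=[0.6449 -0.0247; 0.0162 0.7265]  nu=[-0.7314, -3.9864]  x^+=[-2.0908, -0.4530]  P^+=[0.3751 -0.0176; -0.0176 0.2969]
step 2: x^-=[-1.9897, -0.3666]  P^-=[0.4241 -0.0015; -0.0015 0.4438]  S=[1.0043 -0.0343; -0.0343 0.8543]  K=[0.4223 0.0003; 0.0252 0.5206]  nu=[3.3670, 2.8369]  x^+=[-0.5668, 1.1950]  P^+=[0.2450 -0.0048; -0.0048 0.2126]
step 3: x^-=[-0.4076, 1.2711]  P^-=[0.3132 0.0081; 0.0081 0.3510]  S=[0.8936 -0.0232; -0.0232 0.7608]  K=[0.3509 0.0091; 0.0290 0.4619]  nu=[1.6722, -1.1433]  x^+=[0.1687, 0.7914]  P^+=[0.2032 -0.0004; -0.0004 0.1885]

P_post[0,1] = -0.0004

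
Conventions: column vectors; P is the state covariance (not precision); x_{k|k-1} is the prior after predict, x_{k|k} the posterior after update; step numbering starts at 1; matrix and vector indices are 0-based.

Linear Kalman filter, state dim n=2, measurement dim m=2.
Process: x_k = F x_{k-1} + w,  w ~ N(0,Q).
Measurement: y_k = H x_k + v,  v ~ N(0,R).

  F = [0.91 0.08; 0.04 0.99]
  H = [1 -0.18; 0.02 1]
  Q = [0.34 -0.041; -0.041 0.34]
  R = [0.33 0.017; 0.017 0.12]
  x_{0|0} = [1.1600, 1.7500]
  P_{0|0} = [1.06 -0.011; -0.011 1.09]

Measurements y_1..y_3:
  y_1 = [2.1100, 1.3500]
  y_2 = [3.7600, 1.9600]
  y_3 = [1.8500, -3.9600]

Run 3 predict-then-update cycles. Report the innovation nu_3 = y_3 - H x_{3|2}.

innov = [-0.9633, -5.8567]

step 1: x^-=[1.1956, 1.7789]  P^-=[1.2232 0.0740; 0.0740 1.4091]  S=[1.5722 -0.1385; -0.1385 1.5326]  K=[0.7814 0.1348; -0.0335 0.9174]  nu=[1.2346, -0.4528]  x^+=[2.0993, 1.3222]  P^+=[0.2645 0.0242; 0.0242 0.1090]
step 2: x^-=[2.0161, 1.3929]  P^-=[0.5633 -0.0009; -0.0009 0.4492]  S=[0.9081 -0.0535; -0.0535 0.5694]  K=[0.6249 0.0769; -0.0438 0.7848]  nu=[1.9946, 0.5268]  x^+=[3.3032, 1.7189]  P^+=[0.2104 0.0156; 0.0156 0.0931]
step 3: x^-=[3.1434, 1.8339]  P^-=[0.5171 -0.0118; -0.0118 0.4328]  S=[0.8653 -0.0623; -0.0623 0.5526]  K=[0.6047 0.0656; -0.0477 0.7775]  nu=[-0.9633, -5.8567]  x^+=[2.1769, -2.6739]  P^+=[0.2032 0.0141; 0.0141 0.0922]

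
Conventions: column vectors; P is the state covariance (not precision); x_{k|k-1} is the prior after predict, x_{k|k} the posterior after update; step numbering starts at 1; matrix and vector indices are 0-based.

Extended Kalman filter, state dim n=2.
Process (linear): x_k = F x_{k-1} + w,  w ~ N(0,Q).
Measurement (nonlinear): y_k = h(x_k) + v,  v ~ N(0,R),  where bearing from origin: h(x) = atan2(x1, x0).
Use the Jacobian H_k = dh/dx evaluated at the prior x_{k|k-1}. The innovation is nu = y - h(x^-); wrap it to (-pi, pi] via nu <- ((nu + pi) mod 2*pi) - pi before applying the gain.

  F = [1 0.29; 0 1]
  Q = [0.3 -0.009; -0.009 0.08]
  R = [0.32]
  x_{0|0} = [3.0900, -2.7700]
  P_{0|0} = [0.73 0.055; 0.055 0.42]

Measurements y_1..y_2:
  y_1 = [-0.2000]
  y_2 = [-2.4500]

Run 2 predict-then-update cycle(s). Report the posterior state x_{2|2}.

x_post = [0.7325, -3.1006]

step 1: x^-=[2.2867, -2.7700]  P^-=[1.0972 0.1678; 0.1678 0.5000]  H_jac=[0.2147 0.1772]  S=[0.3991]  K=[0.6649; 0.3124]  nu=[0.6807]  x^+=[2.7393, -2.5574]  P^+=[0.9208 0.0849; 0.0849 0.4611]
step 2: x^-=[1.9976, -2.5574]  P^-=[1.3089 0.2096; 0.2096 0.5411]  H_jac=[0.2429 0.1897]  S=[0.4360]  K=[0.8203; 0.3522]  nu=[-1.5423]  x^+=[0.7325, -3.1006]  P^+=[1.0155 0.0837; 0.0837 0.4870]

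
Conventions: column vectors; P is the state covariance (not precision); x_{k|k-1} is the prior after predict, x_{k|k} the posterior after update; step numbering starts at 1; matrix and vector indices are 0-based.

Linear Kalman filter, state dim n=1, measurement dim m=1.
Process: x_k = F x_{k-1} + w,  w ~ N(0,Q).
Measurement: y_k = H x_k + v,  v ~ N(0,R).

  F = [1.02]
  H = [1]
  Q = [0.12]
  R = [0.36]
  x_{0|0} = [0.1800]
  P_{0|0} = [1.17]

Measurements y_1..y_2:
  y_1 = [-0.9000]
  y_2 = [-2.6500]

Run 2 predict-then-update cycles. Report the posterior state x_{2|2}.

step 1: x^-=[0.1836]  P^-=[1.3373]  S=[1.6973]  K=[0.7879]  nu=[-1.0836]  x^+=[-0.6702]  P^+=[0.2836]
step 2: x^-=[-0.6836]  P^-=[0.4151]  S=[0.7751]  K=[0.5355]  nu=[-1.9664]  x^+=[-1.7367]  P^+=[0.1928]

x_post = [-1.7367]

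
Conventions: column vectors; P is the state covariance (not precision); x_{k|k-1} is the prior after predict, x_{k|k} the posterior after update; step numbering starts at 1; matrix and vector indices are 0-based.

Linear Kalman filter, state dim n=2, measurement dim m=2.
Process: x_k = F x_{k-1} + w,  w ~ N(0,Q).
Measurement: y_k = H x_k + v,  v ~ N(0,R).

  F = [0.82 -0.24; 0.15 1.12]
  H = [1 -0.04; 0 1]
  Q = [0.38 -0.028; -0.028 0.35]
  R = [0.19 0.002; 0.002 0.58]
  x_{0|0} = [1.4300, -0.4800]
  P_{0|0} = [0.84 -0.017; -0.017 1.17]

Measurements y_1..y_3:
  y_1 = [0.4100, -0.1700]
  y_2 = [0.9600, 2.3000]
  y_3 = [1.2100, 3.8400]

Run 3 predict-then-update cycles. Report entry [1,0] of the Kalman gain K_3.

K[1,0] = -0.0876

step 1: x^-=[1.2878, -0.3231]  P^-=[1.0189 -0.2542; -0.2542 1.8308]  S=[1.2322 -0.3254; -0.3254 2.4108]  K=[0.8372 0.0076; -0.0676 0.7503]  nu=[-0.8907, 0.1531]  x^+=[0.5433, -0.1480]  P^+=[0.1593 0.0061; 0.0061 0.4350]
step 2: x^-=[0.4810, -0.0843]  P^-=[0.5098 -0.1200; -0.1200 0.9013]  S=[0.7108 -0.1540; -0.1540 1.4813]  K=[0.7227 -0.0059; -0.0897 0.5991]  nu=[0.4756, 2.3843]  x^+=[0.8108, 1.3016]  P^+=[0.1372 -0.0019; -0.0019 0.3473]
step 3: x^-=[0.3525, 1.5794]  P^-=[0.4930 -0.1062; -0.1062 0.7881]  S=[0.6928 -0.1357; -0.1357 1.3681]  K=[0.7165 -0.0065; -0.0876 0.5674]  nu=[0.9207, 2.2606]  x^+=[0.9974, 2.7813]  P^+=[0.1360 -0.0024; -0.0024 0.3289]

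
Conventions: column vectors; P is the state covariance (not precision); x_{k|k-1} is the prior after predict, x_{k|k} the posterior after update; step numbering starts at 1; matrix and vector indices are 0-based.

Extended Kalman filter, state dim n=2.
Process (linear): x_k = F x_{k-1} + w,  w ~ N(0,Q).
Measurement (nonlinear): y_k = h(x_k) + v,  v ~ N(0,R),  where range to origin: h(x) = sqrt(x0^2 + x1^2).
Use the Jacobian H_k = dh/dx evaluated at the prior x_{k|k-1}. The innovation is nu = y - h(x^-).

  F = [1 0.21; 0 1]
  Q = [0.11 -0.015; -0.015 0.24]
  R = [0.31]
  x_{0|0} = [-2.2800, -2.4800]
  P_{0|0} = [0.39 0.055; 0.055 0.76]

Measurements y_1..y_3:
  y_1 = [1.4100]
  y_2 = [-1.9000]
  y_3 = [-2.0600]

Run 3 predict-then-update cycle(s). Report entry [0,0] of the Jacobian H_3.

H_jac[0,0] = -0.0938

step 1: x^-=[-2.8008, -2.4800]  P^-=[0.5566 0.1996; 0.1996 1.0000]  H_jac=[-0.7487 -0.6629]  S=[1.2596]  K=[-0.4359; -0.6449]  nu=[-2.3310]  x^+=[-1.7848, -0.9767]  P^+=[0.3173 -0.1545; -0.1545 0.4761]
step 2: x^-=[-1.9899, -0.9767]  P^-=[0.3834 -0.0695; -0.0695 0.7161]  H_jac=[-0.8977 -0.4406]  S=[0.7030]  K=[-0.4460; -0.3600]  nu=[-4.1166]  x^+=[-0.1538, 0.5055]  P^+=[0.2436 -0.1824; -0.1824 0.6250]
step 3: x^-=[-0.0476, 0.5055]  P^-=[0.3045 -0.0662; -0.0662 0.8650]  H_jac=[-0.0938 0.9956]  S=[1.1824]  K=[-0.0799; 0.7336]  nu=[-2.5677]  x^+=[0.1575, -1.3781]  P^+=[0.2970 0.0031; 0.0031 0.2287]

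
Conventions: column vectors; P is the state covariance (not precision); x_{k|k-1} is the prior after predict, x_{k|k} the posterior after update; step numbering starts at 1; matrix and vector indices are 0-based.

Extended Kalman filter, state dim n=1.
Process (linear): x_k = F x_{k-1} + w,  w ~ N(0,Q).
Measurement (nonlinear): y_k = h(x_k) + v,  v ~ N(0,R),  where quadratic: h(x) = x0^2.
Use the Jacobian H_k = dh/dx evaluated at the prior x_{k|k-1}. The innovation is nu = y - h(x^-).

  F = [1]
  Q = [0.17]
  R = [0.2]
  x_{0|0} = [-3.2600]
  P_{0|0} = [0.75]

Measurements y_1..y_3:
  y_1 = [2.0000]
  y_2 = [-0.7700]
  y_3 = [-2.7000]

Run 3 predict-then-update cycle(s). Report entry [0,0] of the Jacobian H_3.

step 1: x^-=[-3.2600]  P^-=[0.9200]  H_jac=[-6.5200]  S=[39.3096]  K=[-0.1526]  nu=[-8.6276]  x^+=[-1.9435]  P^+=[0.0047]
step 2: x^-=[-1.9435]  P^-=[0.1747]  H_jac=[-3.8870]  S=[2.8392]  K=[-0.2391]  nu=[-4.5471]  x^+=[-0.8560]  P^+=[0.0123]
step 3: x^-=[-0.8560]  P^-=[0.1823]  H_jac=[-1.7121]  S=[0.7344]  K=[-0.4250]  nu=[-3.4328]  x^+=[0.6029]  P^+=[0.0496]

H_jac[0,0] = -1.7121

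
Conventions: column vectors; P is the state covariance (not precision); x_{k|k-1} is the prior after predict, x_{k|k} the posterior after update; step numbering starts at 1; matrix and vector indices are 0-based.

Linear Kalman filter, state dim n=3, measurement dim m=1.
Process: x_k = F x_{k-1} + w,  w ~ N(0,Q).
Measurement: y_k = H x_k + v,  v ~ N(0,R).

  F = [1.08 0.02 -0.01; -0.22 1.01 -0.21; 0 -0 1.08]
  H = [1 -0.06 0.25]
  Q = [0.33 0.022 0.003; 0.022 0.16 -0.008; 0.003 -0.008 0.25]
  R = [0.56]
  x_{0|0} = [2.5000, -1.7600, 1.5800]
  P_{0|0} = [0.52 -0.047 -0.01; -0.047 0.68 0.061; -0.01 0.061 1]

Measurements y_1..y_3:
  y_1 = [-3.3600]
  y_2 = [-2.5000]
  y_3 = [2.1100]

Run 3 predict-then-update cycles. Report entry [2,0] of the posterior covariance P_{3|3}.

step 1: x^-=[2.6490, -2.6594, 1.7064]  P^-=[0.9351 -0.1354 -0.0181; -0.1354 0.9170 -0.1659; -0.0181 -0.1659 1.4164]  S=[1.5990]  K=[0.5870; -0.1450; 0.2163]  nu=[-6.5952]  x^+=[-1.2224, -1.7030, 0.2797]  P^+=[0.3841 0.0007 -0.2212; 0.0007 0.8834 -0.1157; -0.2212 -0.1157 1.3416]
step 2: x^-=[-1.3571, -1.5098, 0.3021]  P^-=[0.7833 0.0035 -0.2720; 0.0035 1.1672 -0.3859; -0.2720 -0.3859 1.8148]  S=[1.3361]  K=[0.5352; -0.1220; 0.1533]  nu=[-1.3090]  x^+=[-2.0577, -1.3501, 0.1014]  P^+=[0.4006 0.0908 -0.3816; 0.0908 1.1473 -0.3609; -0.3816 -0.3609 1.7834]
step 3: x^-=[-2.2503, -0.9322, 0.1095]  P^-=[0.8102 0.1432 -0.4692; 0.1432 1.5060 -0.7155; -0.4692 -0.7155 2.3302]  S=[1.2909]  K=[0.5301; -0.0976; 0.1211]  nu=[4.2770]  x^+=[0.0168, -1.3497, 0.6272]  P^+=[0.4475 0.2100 -0.5520; 0.2100 1.4937 -0.7003; -0.5520 -0.7003 2.3112]

P_post[2,0] = -0.5520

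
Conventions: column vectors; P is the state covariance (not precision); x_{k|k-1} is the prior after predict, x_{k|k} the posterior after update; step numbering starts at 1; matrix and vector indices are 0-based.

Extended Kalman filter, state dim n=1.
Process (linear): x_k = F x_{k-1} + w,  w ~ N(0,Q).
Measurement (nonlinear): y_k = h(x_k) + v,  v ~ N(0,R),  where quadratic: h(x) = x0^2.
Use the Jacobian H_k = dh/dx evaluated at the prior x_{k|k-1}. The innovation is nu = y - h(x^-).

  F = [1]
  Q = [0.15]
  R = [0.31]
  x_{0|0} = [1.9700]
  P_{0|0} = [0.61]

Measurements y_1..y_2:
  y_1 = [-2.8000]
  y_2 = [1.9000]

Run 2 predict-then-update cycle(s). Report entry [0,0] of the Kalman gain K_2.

K[0,0] = 0.2846

step 1: x^-=[1.9700]  P^-=[0.7600]  H_jac=[3.9400]  S=[12.1079]  K=[0.2473]  nu=[-6.6809]  x^+=[0.3178]  P^+=[0.0195]
step 2: x^-=[0.3178]  P^-=[0.1695]  H_jac=[0.6355]  S=[0.3784]  K=[0.2846]  nu=[1.7990]  x^+=[0.8297]  P^+=[0.1388]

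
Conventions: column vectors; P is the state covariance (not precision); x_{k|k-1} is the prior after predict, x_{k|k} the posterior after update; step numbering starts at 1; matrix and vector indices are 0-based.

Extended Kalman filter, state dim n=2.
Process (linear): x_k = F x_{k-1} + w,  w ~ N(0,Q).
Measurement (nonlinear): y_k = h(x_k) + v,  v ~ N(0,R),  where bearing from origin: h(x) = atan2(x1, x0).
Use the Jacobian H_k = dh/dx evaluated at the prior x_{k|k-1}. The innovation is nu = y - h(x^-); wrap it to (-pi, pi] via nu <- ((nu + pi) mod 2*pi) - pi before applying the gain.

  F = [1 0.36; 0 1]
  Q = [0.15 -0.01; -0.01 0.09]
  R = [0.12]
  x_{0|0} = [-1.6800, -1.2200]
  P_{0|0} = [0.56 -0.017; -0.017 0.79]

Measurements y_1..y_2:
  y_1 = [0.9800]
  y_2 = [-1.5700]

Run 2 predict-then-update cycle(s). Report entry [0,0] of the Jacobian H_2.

step 1: x^-=[-2.1192, -1.2200]  P^-=[0.8001 0.2574; 0.2574 0.8800]  H_jac=[0.2040 -0.3544]  S=[0.2266]  K=[0.3178; -1.1445]  nu=[-2.6839]  x^+=[-2.9723, 1.8518]  P^+=[0.7773 0.3398; 0.3398 0.5832]
step 2: x^-=[-2.3056, 1.8518]  P^-=[1.2475 0.5398; 0.5398 0.6732]  H_jac=[-0.2118 -0.2637]  S=[0.2830]  K=[-1.4363; -1.0310]  nu=[2.2483]  x^+=[-5.5348, -0.4662]  P^+=[0.6637 0.1207; 0.1207 0.3723]

H_jac[0,0] = -0.2118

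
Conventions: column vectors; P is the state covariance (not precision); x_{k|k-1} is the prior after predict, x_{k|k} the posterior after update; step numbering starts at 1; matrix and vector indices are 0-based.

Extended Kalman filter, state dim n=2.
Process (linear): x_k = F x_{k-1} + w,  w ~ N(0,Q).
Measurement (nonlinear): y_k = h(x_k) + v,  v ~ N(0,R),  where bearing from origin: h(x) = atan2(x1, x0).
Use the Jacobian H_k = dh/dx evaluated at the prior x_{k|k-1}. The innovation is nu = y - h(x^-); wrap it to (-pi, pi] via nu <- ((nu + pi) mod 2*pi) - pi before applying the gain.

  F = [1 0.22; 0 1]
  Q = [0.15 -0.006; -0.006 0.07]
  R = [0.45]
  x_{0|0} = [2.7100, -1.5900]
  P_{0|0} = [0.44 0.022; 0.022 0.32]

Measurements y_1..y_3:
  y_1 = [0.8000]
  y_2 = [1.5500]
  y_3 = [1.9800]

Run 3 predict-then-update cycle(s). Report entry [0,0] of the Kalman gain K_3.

step 1: x^-=[2.3602, -1.5900]  P^-=[0.6152 0.0864; 0.0864 0.3900]  H_jac=[0.1963 0.2914]  S=[0.5167]  K=[0.2825; 0.2528]  nu=[1.3928]  x^+=[2.7536, -1.2379]  P^+=[0.5739 0.0495; 0.0495 0.3570]
step 2: x^-=[2.4813, -1.2379]  P^-=[0.7630 0.1220; 0.1220 0.4270]  H_jac=[0.1610 0.3227]  S=[0.5269]  K=[0.3079; 0.2988]  nu=[2.0128]  x^+=[3.1009, -0.6365]  P^+=[0.7131 0.0736; 0.0736 0.3799]
step 3: x^-=[2.9609, -0.6365]  P^-=[0.9138 0.1512; 0.1512 0.4499]  H_jac=[0.0694 0.3228]  S=[0.5081]  K=[0.2209; 0.3065]  nu=[2.1918]  x^+=[3.4450, 0.0353]  P^+=[0.8890 0.1168; 0.1168 0.4022]

K[0,0] = 0.2209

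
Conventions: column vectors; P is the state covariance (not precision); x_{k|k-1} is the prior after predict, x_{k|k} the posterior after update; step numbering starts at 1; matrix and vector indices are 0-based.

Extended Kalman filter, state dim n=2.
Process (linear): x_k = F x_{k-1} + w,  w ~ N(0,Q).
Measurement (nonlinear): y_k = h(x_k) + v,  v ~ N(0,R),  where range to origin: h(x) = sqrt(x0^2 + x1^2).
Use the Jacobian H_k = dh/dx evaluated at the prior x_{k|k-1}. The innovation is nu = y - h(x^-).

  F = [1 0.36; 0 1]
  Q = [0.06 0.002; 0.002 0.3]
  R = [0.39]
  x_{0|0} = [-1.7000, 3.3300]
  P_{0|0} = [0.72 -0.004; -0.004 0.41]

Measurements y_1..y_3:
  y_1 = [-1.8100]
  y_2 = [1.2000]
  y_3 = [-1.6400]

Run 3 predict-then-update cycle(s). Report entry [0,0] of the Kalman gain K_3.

step 1: x^-=[-0.5012, 3.3300]  P^-=[0.8303 0.1456; 0.1456 0.7100]  H_jac=[-0.1488 0.9889]  S=[1.0598]  K=[0.0193; 0.6420]  nu=[-5.1775]  x^+=[-0.6009, 0.0059]  P^+=[0.8299 0.1325; 0.1325 0.2732]
step 2: x^-=[-0.5988, 0.0059]  P^-=[1.0207 0.2328; 0.2328 0.5732]  H_jac=[-1.0000 0.0099]  S=[1.4060]  K=[-0.7243; -0.1616]  nu=[0.6012]  x^+=[-1.0342, -0.0912]  P^+=[0.2831 0.0683; 0.0683 0.5365]
step 3: x^-=[-1.0670, -0.0912]  P^-=[0.4619 0.2634; 0.2634 0.8365]  H_jac=[-0.9964 -0.0852]  S=[0.8993]  K=[-0.5367; -0.3711]  nu=[-2.7109]  x^+=[0.3878, 0.9148]  P^+=[0.2029 0.0843; 0.0843 0.7126]

K[0,0] = -0.5367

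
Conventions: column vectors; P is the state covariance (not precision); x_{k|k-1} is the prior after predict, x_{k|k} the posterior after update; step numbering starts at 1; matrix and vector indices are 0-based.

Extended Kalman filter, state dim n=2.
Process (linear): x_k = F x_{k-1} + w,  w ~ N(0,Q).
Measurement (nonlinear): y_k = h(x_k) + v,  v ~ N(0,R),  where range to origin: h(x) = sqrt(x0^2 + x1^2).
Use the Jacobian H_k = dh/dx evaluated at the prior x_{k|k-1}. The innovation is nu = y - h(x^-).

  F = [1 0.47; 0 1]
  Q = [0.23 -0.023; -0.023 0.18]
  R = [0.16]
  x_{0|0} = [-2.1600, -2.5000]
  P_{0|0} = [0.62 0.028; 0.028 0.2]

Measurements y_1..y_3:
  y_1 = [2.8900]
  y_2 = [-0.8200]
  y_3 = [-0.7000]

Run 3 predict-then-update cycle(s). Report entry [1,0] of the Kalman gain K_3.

step 1: x^-=[-3.3350, -2.5000]  P^-=[0.9205 0.0990; 0.0990 0.3800]  H_jac=[-0.8001 -0.5998]  S=[0.9811]  K=[-0.8113; -0.3131]  nu=[-1.2780]  x^+=[-2.2982, -2.0999]  P^+=[0.2748 -0.1502; -0.1502 0.2838]
step 2: x^-=[-3.2851, -2.0999]  P^-=[0.4263 -0.0398; -0.0398 0.4638]  H_jac=[-0.8426 -0.5386]  S=[0.5611]  K=[-0.6020; -0.3855]  nu=[-4.7189]  x^+=[-0.4443, -0.2808]  P^+=[0.2230 -0.1700; -0.1700 0.3805]
step 3: x^-=[-0.5763, -0.2808]  P^-=[0.3772 -0.0142; -0.0142 0.5605]  H_jac=[-0.8990 -0.4380]  S=[0.5612]  K=[-0.5932; -0.4147]  nu=[-1.3410]  x^+=[0.2192, 0.2754]  P^+=[0.1797 -0.1522; -0.1522 0.4639]

K[1,0] = -0.4147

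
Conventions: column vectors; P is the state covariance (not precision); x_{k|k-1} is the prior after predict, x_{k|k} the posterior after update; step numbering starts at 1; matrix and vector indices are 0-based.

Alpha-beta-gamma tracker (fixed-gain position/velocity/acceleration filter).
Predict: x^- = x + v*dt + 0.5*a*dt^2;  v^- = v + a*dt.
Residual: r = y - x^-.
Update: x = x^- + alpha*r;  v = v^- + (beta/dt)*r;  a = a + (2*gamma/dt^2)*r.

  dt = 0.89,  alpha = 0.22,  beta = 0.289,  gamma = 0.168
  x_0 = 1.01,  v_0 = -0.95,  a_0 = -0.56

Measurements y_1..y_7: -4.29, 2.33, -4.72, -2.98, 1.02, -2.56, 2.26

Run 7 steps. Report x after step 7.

step 1: x_pred=-0.0573  r=-4.2327  x^+=-0.9885  v^+=-2.8228  a^+=-2.3555
step 2: x_pred=-4.4337  r=6.7637  x^+=-2.9457  v^+=-2.7229  a^+=0.5136
step 3: x_pred=-5.1657  r=0.4457  x^+=-5.0676  v^+=-2.1211  a^+=0.7027
step 4: x_pred=-6.6771  r=3.6971  x^+=-5.8637  v^+=-0.2952  a^+=2.2709
step 5: x_pred=-5.2271  r=6.2471  x^+=-3.8527  v^+=3.7545  a^+=4.9208
step 6: x_pred=1.4377  r=-3.9977  x^+=0.5582  v^+=6.8359  a^+=3.2251
step 7: x_pred=7.9194  r=-5.6594  x^+=6.6743  v^+=7.8685  a^+=0.8244

x_post = 6.6743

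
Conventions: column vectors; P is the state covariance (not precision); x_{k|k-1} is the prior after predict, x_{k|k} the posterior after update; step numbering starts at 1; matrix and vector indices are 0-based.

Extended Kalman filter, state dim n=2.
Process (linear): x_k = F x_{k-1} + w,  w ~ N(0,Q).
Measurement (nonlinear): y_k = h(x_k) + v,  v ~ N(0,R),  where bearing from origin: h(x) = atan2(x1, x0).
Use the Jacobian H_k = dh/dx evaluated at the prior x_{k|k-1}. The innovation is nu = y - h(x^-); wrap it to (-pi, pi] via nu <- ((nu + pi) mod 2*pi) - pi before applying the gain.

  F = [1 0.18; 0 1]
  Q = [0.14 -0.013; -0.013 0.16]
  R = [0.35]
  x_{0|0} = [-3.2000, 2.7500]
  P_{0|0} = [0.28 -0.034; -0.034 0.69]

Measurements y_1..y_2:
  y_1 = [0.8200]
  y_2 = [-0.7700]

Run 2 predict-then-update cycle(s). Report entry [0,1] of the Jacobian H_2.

H_jac[0,1] = -0.1192

step 1: x^-=[-2.7050, 2.7500]  P^-=[0.4301 0.0772; 0.0772 0.8500]  H_jac=[-0.1848 -0.1818]  S=[0.3980]  K=[-0.2350; -0.4241]  nu=[-1.5279]  x^+=[-2.3459, 3.3981]  P^+=[0.4081 0.0375; 0.0375 0.7784]
step 2: x^-=[-1.7343, 3.3981]  P^-=[0.5869 0.1646; 0.1646 0.9384]  H_jac=[-0.2335 -0.1192]  S=[0.4045]  K=[-0.3873; -0.3715]  nu=[-2.8127]  x^+=[-0.6450, 4.4429]  P^+=[0.5262 0.1065; 0.1065 0.8826]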